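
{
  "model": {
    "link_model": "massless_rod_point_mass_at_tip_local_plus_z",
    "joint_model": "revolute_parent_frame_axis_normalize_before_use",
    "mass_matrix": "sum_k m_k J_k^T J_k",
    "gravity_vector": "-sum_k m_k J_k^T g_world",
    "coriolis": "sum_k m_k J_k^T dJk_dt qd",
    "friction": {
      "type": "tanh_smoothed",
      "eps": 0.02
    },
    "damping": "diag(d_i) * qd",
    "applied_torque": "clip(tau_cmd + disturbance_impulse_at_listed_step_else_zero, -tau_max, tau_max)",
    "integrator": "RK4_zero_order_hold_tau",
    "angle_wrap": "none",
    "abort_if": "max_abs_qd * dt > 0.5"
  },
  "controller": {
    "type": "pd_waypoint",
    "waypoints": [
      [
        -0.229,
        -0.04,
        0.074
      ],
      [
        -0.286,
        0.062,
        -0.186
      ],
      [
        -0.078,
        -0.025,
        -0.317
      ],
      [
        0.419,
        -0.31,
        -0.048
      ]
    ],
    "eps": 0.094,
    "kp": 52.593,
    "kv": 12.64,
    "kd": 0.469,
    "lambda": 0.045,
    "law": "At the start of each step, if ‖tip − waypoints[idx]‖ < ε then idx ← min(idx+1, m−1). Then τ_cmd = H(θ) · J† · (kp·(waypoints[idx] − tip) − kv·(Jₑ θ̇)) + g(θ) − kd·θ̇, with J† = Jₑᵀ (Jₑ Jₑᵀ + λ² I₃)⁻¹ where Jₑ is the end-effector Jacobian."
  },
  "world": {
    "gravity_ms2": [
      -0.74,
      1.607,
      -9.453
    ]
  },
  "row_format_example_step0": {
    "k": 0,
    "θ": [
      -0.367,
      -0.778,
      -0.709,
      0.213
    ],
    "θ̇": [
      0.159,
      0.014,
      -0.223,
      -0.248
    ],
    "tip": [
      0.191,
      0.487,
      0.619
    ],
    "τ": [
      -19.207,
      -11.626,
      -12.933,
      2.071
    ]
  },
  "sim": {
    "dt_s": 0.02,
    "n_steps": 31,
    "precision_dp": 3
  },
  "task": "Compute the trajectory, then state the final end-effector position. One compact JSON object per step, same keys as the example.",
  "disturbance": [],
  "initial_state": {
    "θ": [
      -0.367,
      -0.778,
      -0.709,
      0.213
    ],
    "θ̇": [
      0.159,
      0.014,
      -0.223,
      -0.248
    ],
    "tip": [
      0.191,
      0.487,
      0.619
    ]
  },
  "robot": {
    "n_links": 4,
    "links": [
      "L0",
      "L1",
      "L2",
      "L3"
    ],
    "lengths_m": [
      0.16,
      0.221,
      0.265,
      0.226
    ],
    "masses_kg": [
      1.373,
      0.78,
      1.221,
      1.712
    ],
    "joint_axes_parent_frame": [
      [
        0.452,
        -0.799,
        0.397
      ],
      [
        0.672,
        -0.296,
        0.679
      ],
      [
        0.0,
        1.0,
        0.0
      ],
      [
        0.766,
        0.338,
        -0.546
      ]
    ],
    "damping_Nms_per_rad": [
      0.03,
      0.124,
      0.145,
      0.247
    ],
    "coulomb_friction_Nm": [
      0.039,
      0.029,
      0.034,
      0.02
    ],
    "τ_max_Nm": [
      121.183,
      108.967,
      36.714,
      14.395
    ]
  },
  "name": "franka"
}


{"k":1,"\u03b8":[-0.4,-0.759,-0.758,0.268],"\u03b8\u0307":[-3.417,1.905,-4.625,5.216],"tip":[0.183,0.485,0.616],"\u03c4":[-14.88,-8.815,-6.912,0.36]}
{"k":2,"\u03b8":[-0.492,-0.704,-0.876,0.372],"\u03b8\u0307":[-5.669,3.46,-7.038,4.967],"tip":[0.171,0.48,0.604],"\u03c4":[-0.434,2.194,-4.511,2.168]}
{"k":3,"\u03b8":[-0.61,-0.635,-1.026,0.464],"\u03b8\u0307":[-6.116,3.365,-7.935,4.192],"tip":[0.157,0.471,0.583],"\u03c4":[12.689,12.424,-4.409,3.35]}
{"k":4,"\u03b8":[-0.73,-0.574,-1.186,0.538],"\u03b8\u0307":[-5.777,2.765,-8.024,3.307],"tip":[0.142,0.459,0.555],"\u03c4":[19.389,17.766,-4.29,3.877]}
{"k":5,"\u03b8":[-0.84,-0.525,-1.344,0.596],"\u03b8\u0307":[-5.222,2.131,-7.831,2.537],"tip":[0.126,0.443,0.524],"\u03c4":[21.531,19.421,-3.535,3.969]}
{"k":6,"\u03b8":[-0.938,-0.488,-1.498,0.64],"\u03b8\u0307":[-4.63,1.561,-7.548,1.873],"tip":[0.109,0.425,0.492],"\u03c4":[21.245,18.985,-2.28,3.859]}
{"k":7,"\u03b8":[-1.024,-0.462,-1.646,0.671],"\u03b8\u0307":[-4.042,1.046,-7.233,1.283],"tip":[0.09,0.405,0.459],"\u03c4":[19.791,17.479,-0.776,3.692]}
{"k":8,"\u03b8":[-1.099,-0.447,-1.787,0.692],"\u03b8\u0307":[-3.469,0.571,-6.902,0.737],"tip":[0.071,0.382,0.428],"\u03c4":[17.852,15.494,0.77,3.545]}
{"k":9,"\u03b8":[-1.163,-0.44,-1.922,0.703],"\u03b8\u0307":[-2.915,0.129,-6.557,0.211],"tip":[0.052,0.358,0.397],"\u03c4":[15.79,13.365,2.218,3.46]}
{"k":10,"\u03b8":[-1.215,-0.443,-2.049,0.703],"\u03b8\u0307":[-2.392,-0.262,-6.194,-0.317],"tip":[0.032,0.334,0.368],"\u03c4":[13.799,11.258,3.483,3.447]}
{"k":11,"\u03b8":[-1.258,-0.453,-2.169,0.692],"\u03b8\u0307":[-1.901,-0.602,-5.806,-0.825],"tip":[0.013,0.308,0.341],"\u03c4":[11.976,9.284,4.527,3.487]}
{"k":12,"\u03b8":[-1.291,-0.468,-2.281,0.672],"\u03b8\u0307":[-1.466,-0.83,-5.38,-1.337],"tip":[-0.006,0.282,0.316],"\u03c4":[10.367,7.474,5.352,3.586]}
{"k":13,"\u03b8":[-1.316,-0.488,-2.385,0.642],"\u03b8\u0307":[-1.098,-0.9,-4.908,-1.804],"tip":[-0.024,0.257,0.293],"\u03c4":[9.0,5.83,5.991,3.699]}
{"k":14,"\u03b8":[-1.334,-0.507,-2.478,0.603],"\u03b8\u0307":[-0.8,-0.77,-4.389,-2.159],"tip":[-0.041,0.231,0.272],"\u03c4":[7.896,4.349,6.496,3.78]}
{"k":15,"\u03b8":[-1.347,-0.522,-2.561,0.559],"\u03b8\u0307":[-0.555,-0.448,-3.84,-2.319],"tip":[-0.056,0.205,0.254],"\u03c4":[7.06,3.043,6.922,3.783]}
{"k":16,"\u03b8":[-1.355,-0.529,-2.633,0.514],"\u03b8\u0307":[-0.322,-0.023,-3.299,-2.238],"tip":[-0.07,0.18,0.237],"\u03c4":[6.462,1.944,7.293,3.693]}
{"k":17,"\u03b8":[-1.358,-0.528,-2.694,0.472],"\u03b8\u0307":[-0.041,0.317,-2.816,-1.95],"tip":[-0.082,0.156,0.222],"\u03c4":[6.019,1.107,7.598,3.537]}
{"k":18,"\u03b8":[-1.355,-0.521,-2.746,0.437],"\u03b8\u0307":[0.264,0.574,-2.387,-1.582],"tip":[-0.092,0.134,0.208],"\u03c4":[5.679,0.473,7.82,3.385]}
{"k":19,"\u03b8":[-1.346,-0.51,-2.791,0.409],"\u03b8\u0307":[0.594,0.713,-2.013,-1.212],"tip":[-0.101,0.113,0.196],"\u03c4":[5.36,-0.002,7.951,3.27]}
{"k":20,"\u03b8":[-1.33,-0.496,-2.828,0.388],"\u03b8\u0307":[0.933,0.751,-1.682,-0.892],"tip":[-0.109,0.094,0.184],"\u03c4":[5.025,-0.366,7.994,3.207]}
{"k":21,"\u03b8":[-1.308,-0.482,-2.858,0.372],"\u03b8\u0307":[1.254,0.742,-1.382,-0.631],"tip":[-0.116,0.076,0.174],"\u03c4":[4.673,-0.664,7.959,3.187]}
{"k":22,"\u03b8":[-1.28,-0.468,-2.883,0.361],"\u03b8\u0307":[1.545,0.705,-1.108,-0.423],"tip":[-0.123,0.061,0.164],"\u03c4":[4.299,-0.914,7.859,3.195]}
{"k":23,"\u03b8":[-1.246,-0.455,-2.903,0.355],"\u03b8\u0307":[1.798,0.657,-0.857,-0.256],"tip":[-0.129,0.047,0.154],"\u03c4":[3.902,-1.127,7.705,3.217]}
{"k":24,"\u03b8":[-1.208,-0.443,-2.918,0.351],"\u03b8\u0307":[2.009,0.605,-0.63,-0.123],"tip":[-0.134,0.035,0.146],"\u03c4":[3.484,-1.309,7.508,3.243]}
{"k":25,"\u03b8":[-1.166,-0.432,-2.929,0.349],"\u03b8\u0307":[2.173,0.552,-0.425,-0.017],"tip":[-0.139,0.025,0.137],"\u03c4":[3.048,-1.461,7.279,3.268]}
{"k":26,"\u03b8":[-1.121,-0.422,-2.935,0.35],"\u03b8\u0307":[2.296,0.48,-0.248,0.048],"tip":[-0.144,0.016,0.13],"\u03c4":[2.59,-1.579,7.023,3.303]}
{"k":27,"\u03b8":[-1.075,-0.412,-2.939,0.351],"\u03b8\u0307":[2.363,0.442,-0.089,0.109],"tip":[-0.149,0.009,0.123],"\u03c4":[2.145,-1.68,6.755,3.32]}
{"k":28,"\u03b8":[-1.027,-0.404,-2.939,0.354],"\u03b8\u0307":[2.391,0.393,0.043,0.152],"tip":[-0.153,0.003,0.116],"\u03c4":[1.702,-1.75,6.489,3.328]}
{"k":29,"\u03b8":[-0.98,-0.397,-2.937,0.357],"\u03b8\u0307":[2.378,0.344,0.15,0.183],"tip":[-0.158,-0.003,0.11],"\u03c4":[6.126,1.936,5.072,-1.301]}
{"k":30,"\u03b8":[-0.931,-0.384,-2.931,0.35],"\u03b8\u0307":[2.477,0.921,0.431,-0.893],"tip":[-0.163,-0.006,0.102],"\u03c4":[5.196,0.89,5.127,0.337]}
{"k":31,"\u03b8":[-0.88,-0.363,-2.921,0.326],"\u03b8\u0307":[2.686,1.188,0.611,-1.477],"tip":[-0.168,-0.007,0.091]}
{"summary": "final tip position (m): -0.168 -0.007 0.091"}


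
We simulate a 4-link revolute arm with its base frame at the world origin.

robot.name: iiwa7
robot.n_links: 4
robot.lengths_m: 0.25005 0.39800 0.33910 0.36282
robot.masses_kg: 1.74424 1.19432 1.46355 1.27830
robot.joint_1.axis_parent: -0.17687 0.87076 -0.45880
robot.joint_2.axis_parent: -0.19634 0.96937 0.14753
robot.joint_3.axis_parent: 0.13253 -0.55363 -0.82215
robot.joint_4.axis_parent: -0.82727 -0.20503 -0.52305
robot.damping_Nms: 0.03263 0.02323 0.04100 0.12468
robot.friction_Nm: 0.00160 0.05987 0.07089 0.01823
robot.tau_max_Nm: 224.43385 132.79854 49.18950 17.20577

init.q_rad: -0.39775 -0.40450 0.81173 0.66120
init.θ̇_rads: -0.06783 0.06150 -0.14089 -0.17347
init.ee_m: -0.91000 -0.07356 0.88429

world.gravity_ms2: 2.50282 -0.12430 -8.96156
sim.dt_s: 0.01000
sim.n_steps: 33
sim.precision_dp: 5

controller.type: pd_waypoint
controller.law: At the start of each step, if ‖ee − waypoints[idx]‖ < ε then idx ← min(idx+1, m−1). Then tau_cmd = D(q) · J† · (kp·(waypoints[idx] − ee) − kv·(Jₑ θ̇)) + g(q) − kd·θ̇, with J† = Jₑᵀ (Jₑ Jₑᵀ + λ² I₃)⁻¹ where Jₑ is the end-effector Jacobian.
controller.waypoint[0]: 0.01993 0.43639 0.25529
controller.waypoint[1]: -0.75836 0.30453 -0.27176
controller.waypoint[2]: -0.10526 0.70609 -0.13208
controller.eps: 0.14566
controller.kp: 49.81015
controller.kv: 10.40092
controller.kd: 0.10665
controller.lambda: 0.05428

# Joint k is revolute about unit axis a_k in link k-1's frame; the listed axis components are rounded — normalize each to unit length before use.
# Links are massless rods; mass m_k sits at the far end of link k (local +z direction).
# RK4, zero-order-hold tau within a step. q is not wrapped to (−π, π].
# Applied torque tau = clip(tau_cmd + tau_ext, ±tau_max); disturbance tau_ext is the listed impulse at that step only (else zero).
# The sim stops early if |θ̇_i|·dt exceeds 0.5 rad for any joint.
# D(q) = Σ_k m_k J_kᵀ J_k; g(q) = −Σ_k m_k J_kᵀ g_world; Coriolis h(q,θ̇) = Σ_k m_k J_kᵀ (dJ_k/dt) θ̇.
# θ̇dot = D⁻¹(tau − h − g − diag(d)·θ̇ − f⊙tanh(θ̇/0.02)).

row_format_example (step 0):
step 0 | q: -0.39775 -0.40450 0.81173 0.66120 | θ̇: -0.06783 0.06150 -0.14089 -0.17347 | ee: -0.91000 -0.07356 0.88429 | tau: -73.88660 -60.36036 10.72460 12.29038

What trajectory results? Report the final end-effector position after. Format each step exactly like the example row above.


step 1 | q: -0.40122 -0.40546 0.80885 0.67855 | θ̇: -0.62789 -0.24572 -0.40614 3.62748 | ee: -0.90940 -0.07256 0.88363 | tau: -80.55314 -62.66465 10.03083 10.83107
step 2 | q: -0.41058 -0.40901 0.80402 0.73310 | θ̇: -1.23690 -0.46446 -0.51294 7.26628 | ee: -0.90674 -0.06862 0.88161 | tau: -87.78534 -66.41673 9.82585 9.71891
step 3 | q: -0.42580 -0.41502 0.79873 0.82339 | θ̇: -1.78051 -0.76548 -0.51941 10.76464 | ee: -0.90134 -0.06287 0.87775 | tau: -77.60517 -60.88653 9.49507 8.97298
step 4 | q: -0.44456 -0.42599 0.79284 0.94587 | θ̇: -1.91716 -1.49967 -0.72343 13.68275 | ee: -0.89220 -0.05690 0.87141 | tau: -46.73901 -43.88413 8.64888 8.42246
step 5 | q: -0.46134 -0.44759 0.78214 1.09229 | θ̇: -1.40183 -2.87413 -1.53010 15.54528 | ee: -0.87873 -0.05226 0.86200 | tau: -8.75448 -22.20353 6.92262 7.73441
step 6 | q: -0.47046 -0.48493 0.76034 1.25179 | θ̇: -0.43686 -4.56652 -2.85959 16.32473 | ee: -0.86121 -0.04962 0.84920 | tau: 22.75759 -1.92012 3.81949 6.69618
step 7 | q: -0.46962 -0.53838 0.72413 1.41520 | θ̇: 0.55290 -6.04662 -4.31212 16.36400 | ee: -0.84058 -0.04857 0.83302 | tau: 43.13818 14.30289 -0.16205 5.32518
step 8 | q: -0.46011 -0.60420 0.67388 1.57703 | θ̇: 1.30165 -7.04434 -5.64199 16.02880 | ee: -0.81781 -0.04826 0.81385 | tau: 54.75008 25.87929 -3.80946 3.76137
step 9 | q: -0.44455 -0.67761 0.61139 1.73474 | θ̇: 1.77885 -7.59162 -6.77853 15.54917 | ee: -0.79367 -0.04797 0.79230 | tau: 61.14784 33.57021 -6.56224 2.15322
step 10 | q: -0.42528 -0.75485 0.53851 1.88750 | θ̇: 2.05751 -7.83434 -7.74994 15.04065 | ee: -0.76872 -0.04720 0.76899 | tau: 64.50653 38.48946 -8.47621 0.61520
step 11 | q: -0.40390 -0.83355 0.45655 2.03530 | θ̇: 2.20919 -7.89903 -8.61728 14.55744 | ee: -0.74337 -0.04563 0.74452 | tau: 65.92972 41.52002 -9.74946 -0.77109
step 12 | q: -0.38144 -0.91237 0.36624 2.17855 | θ̇: 2.27758 -7.86411 -9.43707 14.12505 | ee: -0.71797 -0.04311 0.71942 | tau: 66.01269 43.24824 -10.54605 -1.94733
step 13 | q: -0.35862 -0.99054 0.26780 2.31780 | θ̇: 2.28331 -7.77041 -10.25098 13.75611 | ee: -0.69277 -0.03953 0.69413 | tau: 65.11456 44.04060 -10.97687 -2.87175
step 14 | q: -0.33602 -1.06756 0.16114 2.45374 | θ̇: 2.23254 -7.63495 -11.08617 13.45775 | ee: -0.66801 -0.03485 0.66907 | tau: 63.46925 44.11048 -11.11108 -3.51598
step 15 | q: -0.31421 -1.14304 0.04596 2.58709 | θ̇: 2.12348 -7.46022 -11.95651 13.23489 | ee: -0.64393 -0.02906 0.64463 | tau: 61.23376 43.55293 -10.98702 -3.86477
step 16 | q: -0.29380 -1.21656 -0.07810 2.71863 | θ̇: 1.95135 -7.23997 -12.86120 13.09032 | ee: -0.62074 -0.02213 0.62115 | tau: 58.51159 42.35004 -10.62036 -3.91802
step 17 | q: -0.27544 -1.28763 -0.21132 2.84914 | θ̇: 1.71366 -6.96350 -13.77802 13.02065 | ee: -0.59871 -0.01404 0.59902 | tau: 55.36549 40.34533 -10.01286 -3.69520
step 18 | q: -0.25975 -1.35562 -0.35356 2.97929 | θ̇: 1.41834 -6.62101 -14.64601 13.00252 | ee: -0.57812 -0.00468 0.57863 | tau: 51.82847 37.17712 -9.16840 -3.24175
step 19 | q: -0.24717 -1.41989 -0.50374 3.10929 | θ̇: 1.09894 -6.21376 -15.32690 12.95638 | ee: -0.55936 0.00612 0.56037 | tau: 47.93195 32.17367 -8.12923 -2.63482
step 20 | q: -0.23755 -1.47992 -0.65874 3.23797 | θ̇: 0.84189 -5.77676 -15.53925 12.67338 | ee: -0.54287 0.01867 0.54462 | tau: 43.81427 24.41714 -7.05340 -1.97640
step 21 | q: -0.22953 -1.53591 -0.81183 3.36125 | θ̇: 0.80793 -5.41957 -14.85834 11.78185 | ee: -0.52907 0.03340 0.53149 | tau: 40.06852 14.29704 -6.27988 -1.33771
step 22 | q: -0.22005 -1.58951 -0.95270 3.47159 | θ̇: 1.14488 -5.32044 -13.10051 10.07887 | ee: -0.51788 0.05059 0.52051 | tau: 38.11235 8.69435 -5.90907 -0.64652
step 23 | q: -0.20569 -1.64344 -1.07244 3.56211 | θ̇: 1.76060 -5.49331 -10.76637 7.94012 | ee: -0.50843 0.06994 0.51069 | tau: 38.18185 16.76878 -5.01702 0.19119
step 24 | q: -0.18514 -1.69898 -1.16849 3.63050 | θ̇: 2.35472 -5.63405 -8.48218 5.77783 | ee: -0.49939 0.09068 0.50116 | tau: 37.40620 29.57322 -3.28127 0.99284
step 25 | q: -0.15952 -1.75493 -1.24338 3.67817 | θ̇: 2.76352 -5.56704 -6.57289 3.83844 | ee: -0.48971 0.11194 0.49152 | tau: 34.70251 36.64178 -1.54943 1.64082
step 26 | q: -0.13064 -1.80952 -1.30151 3.70840 | θ̇: 3.00861 -5.35657 -5.11498 2.27184 | ee: -0.47880 0.13308 0.48175 | tau: 31.09315 38.56934 -0.17580 2.18739
step 27 | q: -0.09985 -1.86171 -1.34710 3.72495 | θ̇: 3.14938 -5.08528 -4.03969 1.07732 | ee: -0.46651 0.15372 0.47191 | tau: 27.37344 38.01446 0.89855 2.68098
step 28 | q: -0.06797 -1.91111 -1.38347 3.73120 | θ̇: 3.22832 -4.79747 -3.25107 0.19106 | ee: -0.45291 0.17366 0.46209 | tau: 23.85259 36.47045 1.77565 3.13715
step 29 | q: -0.03551 -1.95764 -1.41311 3.72992 | θ̇: 3.26751 -4.51258 -2.68428 -0.43710 | ee: -0.43816 0.19281 0.45237 | tau: 20.60294 34.57856 2.52356 3.55195
step 30 | q: -0.00278 -2.00139 -1.43789 3.72336 | θ̇: 3.28377 -4.24021 -2.27166 -0.87457 | ee: -0.42247 0.21112 0.44282 | tau: 17.62651 32.59583 3.18009 3.92668
step 31 | q: 0.03004 -2.04251 -1.45913 3.71319 | θ̇: 3.28585 -3.98471 -1.97220 -1.16355 | ee: -0.40603 0.22858 0.43346 | tau: 14.89380 30.61039 3.76629 4.26006
step 32 | q: 0.06284 -2.08116 -1.47782 3.70074 | θ̇: 3.27868 -3.74826 -1.75827 -1.33360 | ee: -0.38903 0.24519 0.42432 | tau: 12.37038 28.65319 4.29568 4.55132
step 33 | q: 0.09553 -2.11755 -1.49470 3.68707 | θ̇: 3.26541 -3.53208 -1.60877 -1.40836 | ee: -0.37162 0.26094 0.41541
final ee position (m): -0.37162 0.26094 0.41541


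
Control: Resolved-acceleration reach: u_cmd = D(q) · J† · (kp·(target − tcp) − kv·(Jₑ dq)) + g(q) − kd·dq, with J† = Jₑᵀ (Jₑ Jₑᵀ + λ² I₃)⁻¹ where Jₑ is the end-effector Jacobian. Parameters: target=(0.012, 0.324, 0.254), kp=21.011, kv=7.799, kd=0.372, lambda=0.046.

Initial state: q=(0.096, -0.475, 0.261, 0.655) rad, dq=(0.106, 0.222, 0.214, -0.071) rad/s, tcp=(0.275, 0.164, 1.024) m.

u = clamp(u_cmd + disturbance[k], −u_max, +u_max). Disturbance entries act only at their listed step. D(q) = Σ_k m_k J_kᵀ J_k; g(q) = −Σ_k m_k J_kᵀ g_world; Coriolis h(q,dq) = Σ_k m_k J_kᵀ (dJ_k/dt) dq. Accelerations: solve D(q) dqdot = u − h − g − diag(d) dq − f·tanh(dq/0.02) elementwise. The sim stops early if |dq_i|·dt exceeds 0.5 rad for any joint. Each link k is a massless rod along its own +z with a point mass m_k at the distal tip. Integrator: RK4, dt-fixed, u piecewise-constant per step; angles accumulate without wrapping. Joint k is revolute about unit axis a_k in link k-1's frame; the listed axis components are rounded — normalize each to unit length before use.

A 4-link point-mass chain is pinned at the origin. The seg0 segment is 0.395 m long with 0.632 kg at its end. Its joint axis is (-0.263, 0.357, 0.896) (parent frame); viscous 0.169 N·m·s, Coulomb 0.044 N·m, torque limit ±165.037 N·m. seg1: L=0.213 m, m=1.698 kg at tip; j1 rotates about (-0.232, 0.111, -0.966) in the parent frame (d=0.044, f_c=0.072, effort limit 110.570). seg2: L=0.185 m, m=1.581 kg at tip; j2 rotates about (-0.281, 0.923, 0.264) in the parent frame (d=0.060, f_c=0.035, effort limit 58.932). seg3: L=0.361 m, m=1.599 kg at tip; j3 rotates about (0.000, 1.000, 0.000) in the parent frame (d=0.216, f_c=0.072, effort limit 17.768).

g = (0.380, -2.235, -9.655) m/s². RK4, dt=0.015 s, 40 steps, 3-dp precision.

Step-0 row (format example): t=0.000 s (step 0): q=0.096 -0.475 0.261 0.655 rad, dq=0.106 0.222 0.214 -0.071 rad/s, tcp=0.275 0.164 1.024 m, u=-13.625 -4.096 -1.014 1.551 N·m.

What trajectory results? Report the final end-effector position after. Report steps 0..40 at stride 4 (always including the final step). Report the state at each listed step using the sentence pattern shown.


t=0.060 s (step 4): q=0.026 -0.544 0.339 0.720 rad, dq=-2.144 -1.867 2.150 1.830 rad/s, tcp=0.272 0.173 0.997 m, u=-5.316 -2.339 -1.840 -1.076 N·m.
t=0.120 s (step 8): q=-0.126 -0.660 0.488 0.847 rad, dq=-2.753 -1.895 2.667 2.271 rad/s, tcp=0.254 0.182 0.939 m, u=0.762 -1.973 -2.427 -2.867 N·m.
t=0.180 s (step 12): q=-0.288 -0.767 0.647 0.981 rad, dq=-2.558 -1.696 2.633 2.125 rad/s, tcp=0.228 0.191 0.866 m, u=3.464 -1.777 -3.838 -4.399 N·m.
t=0.240 s (step 16): q=-0.428 -0.863 0.801 1.098 rad, dq=-2.092 -1.499 2.495 1.760 rad/s, tcp=0.197 0.200 0.789 m, u=4.263 -1.439 -5.514 -5.540 N·m.
t=0.300 s (step 20): q=-0.537 -0.947 0.946 1.191 rad, dq=-1.551 -1.306 2.364 1.322 rad/s, tcp=0.167 0.209 0.713 m, u=4.202 -1.004 -7.046 -6.230 N·m.
t=0.360 s (step 24): q=-0.614 -1.020 1.085 1.257 rad, dq=-1.010 -1.101 2.244 0.877 rad/s, tcp=0.138 0.219 0.642 m, u=3.803 -0.572 -8.275 -6.516 N·m.
t=0.420 s (step 28): q=-0.659 -1.079 1.215 1.297 rad, dq=-0.507 -0.877 2.111 0.467 rad/s, tcp=0.112 0.229 0.579 m, u=3.315 -0.215 -9.170 -6.499 N·m.
t=0.480 s (step 32): q=-0.676 -1.125 1.337 1.315 rad, dq=-0.064 -0.634 1.944 0.127 rad/s, tcp=0.089 0.237 0.523 m, u=2.853 0.036 -9.756 -6.294 N·m.
t=0.540 s (step 36): q=-0.668 -1.155 1.447 1.315 rad, dq=0.306 -0.397 1.704 -0.066 rad/s, tcp=0.069 0.244 0.475 m, u=2.547 0.195 -10.073 -6.048 N·m.
t=0.600 s (step 40): q=-0.640 -1.172 1.541 1.308 rad, dq=0.615 -0.165 1.437 -0.171 rad/s, tcp=0.052 0.248 0.434 m.
final tcp position (m): 0.052 0.248 0.434


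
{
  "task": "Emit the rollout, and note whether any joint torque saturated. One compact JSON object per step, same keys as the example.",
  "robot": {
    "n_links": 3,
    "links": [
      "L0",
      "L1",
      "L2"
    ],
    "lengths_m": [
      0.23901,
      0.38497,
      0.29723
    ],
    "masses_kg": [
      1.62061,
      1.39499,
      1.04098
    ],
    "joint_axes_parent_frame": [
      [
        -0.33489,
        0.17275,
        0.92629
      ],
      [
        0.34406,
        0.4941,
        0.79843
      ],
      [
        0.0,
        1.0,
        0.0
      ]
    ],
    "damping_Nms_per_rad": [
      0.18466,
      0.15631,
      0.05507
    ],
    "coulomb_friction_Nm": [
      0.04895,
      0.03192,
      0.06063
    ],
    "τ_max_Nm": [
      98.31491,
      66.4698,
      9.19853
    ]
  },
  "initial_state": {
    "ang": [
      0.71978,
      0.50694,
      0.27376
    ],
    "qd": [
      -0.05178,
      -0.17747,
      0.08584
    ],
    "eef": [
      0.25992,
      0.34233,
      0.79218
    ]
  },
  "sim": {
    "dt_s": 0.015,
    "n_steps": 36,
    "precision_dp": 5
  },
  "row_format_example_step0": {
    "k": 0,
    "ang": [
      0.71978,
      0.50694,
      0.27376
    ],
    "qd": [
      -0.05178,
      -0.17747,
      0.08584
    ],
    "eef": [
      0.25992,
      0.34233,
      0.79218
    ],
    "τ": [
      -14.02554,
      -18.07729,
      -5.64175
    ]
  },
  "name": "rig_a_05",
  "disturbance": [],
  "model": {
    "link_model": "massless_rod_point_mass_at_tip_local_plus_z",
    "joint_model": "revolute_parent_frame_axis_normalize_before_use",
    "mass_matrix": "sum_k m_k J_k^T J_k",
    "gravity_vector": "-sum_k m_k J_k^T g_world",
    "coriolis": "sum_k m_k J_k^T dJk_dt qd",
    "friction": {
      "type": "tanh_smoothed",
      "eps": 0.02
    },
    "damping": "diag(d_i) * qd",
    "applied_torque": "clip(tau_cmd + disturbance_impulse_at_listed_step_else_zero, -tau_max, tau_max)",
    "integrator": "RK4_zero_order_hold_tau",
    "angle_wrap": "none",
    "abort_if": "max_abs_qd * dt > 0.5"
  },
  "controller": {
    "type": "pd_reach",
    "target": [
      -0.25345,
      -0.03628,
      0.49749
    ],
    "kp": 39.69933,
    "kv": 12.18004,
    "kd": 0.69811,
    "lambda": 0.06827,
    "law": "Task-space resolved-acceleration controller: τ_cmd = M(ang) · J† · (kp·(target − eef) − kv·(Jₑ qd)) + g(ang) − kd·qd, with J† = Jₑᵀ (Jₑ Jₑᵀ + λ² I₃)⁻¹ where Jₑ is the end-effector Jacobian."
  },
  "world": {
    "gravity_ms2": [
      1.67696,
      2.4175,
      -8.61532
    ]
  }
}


{"k":1,"ang":[0.71614,0.49298,0.28722],"qd":[-0.43265,-1.68071,1.69551],"eef":[0.25812,0.34092,0.79288],"\u03c4":[-12.87443,-15.51733,-6.13547]}
{"k":2,"ang":[0.70775,0.46014,0.31846],"qd":[-0.69061,-2.70257,2.46775],"eef":[0.25393,0.3376,0.79436],"\u03c4":[-11.19305,-13.37474,-5.9293]}
{"k":3,"ang":[0.69599,0.41409,0.35805],"qd":[-0.88363,-3.443,2.81531],"eef":[0.24782,0.33213,0.79682],"\u03c4":[-9.24172,-11.5094,-5.44102]}
{"k":4,"ang":[0.68165,0.35838,0.40107],"qd":[-1.03661,-3.99178,2.92788],"eef":[0.24012,0.32463,0.80016],"\u03c4":[-7.25781,-9.86559,-4.85967]}
{"k":5,"ang":[0.66523,0.29552,0.44474],"qd":[-1.16177,-4.39711,2.90366],"eef":[0.23104,0.31537,0.8042],"\u03c4":[-5.42007,-8.41873,-4.2752]}
{"k":6,"ang":[0.64709,0.22741,0.48744],"qd":[-1.26674,-4.69115,2.80134],"eef":[0.22072,0.30473,0.80871],"\u03c4":[-3.83476,-7.14877,-3.73078]}
{"k":7,"ang":[0.62747,0.15555,0.5283],"qd":[-1.35709,-4.89852,2.65872],"eef":[0.20927,0.29312,0.81349],"\u03c4":[-2.54451,-6.03211,-3.24434]}
{"k":8,"ang":[0.60657,0.08109,0.5669],"qd":[-1.43693,-5.03875,2.50008],"eef":[0.19677,0.28093,0.8183],"\u03c4":[-1.54775,-5.04243,-2.81909]}
{"k":9,"ang":[0.58452,0.00492,0.60312],"qd":[-1.50916,-5.1271,2.34017],"eef":[0.18331,0.26852,0.82297],"\u03c4":[-0.81795,-4.15405,-2.45013]}
{"k":10,"ang":[0.56143,-0.07227,0.63699],"qd":[-1.57559,-5.17513,2.1873],"eef":[0.16901,0.25622,0.82733],"\u03c4":[-0.31784,-3.34455,-2.12876]}
{"k":11,"ang":[0.53736,-0.14994,0.66866],"qd":[-1.63707,-5.19138,2.04561],"eef":[0.15399,0.2443,0.83122],"\u03c4":[-0.00822,-2.59601,-1.84533]}
{"k":12,"ang":[0.51241,-0.22767,0.69831],"qd":[-1.69347,-5.18201,1.91683],"eef":[0.1384,0.233,0.83454],"\u03c4":[0.14728,-1.89518,-1.59088]}
{"k":13,"ang":[0.48664,-0.30509,0.72613],"qd":[-1.74367,-5.15131,1.80144],"eef":[0.12241,0.22251,0.8372],"\u03c4":[0.18007,-1.23312,-1.35788]}
{"k":14,"ang":[0.46018,-0.38192,0.75232],"qd":[-1.78548,-5.10207,1.69939],"eef":[0.10619,0.213,0.83914],"\u03c4":[0.11587,-0.60457,-1.14052]}
{"k":15,"ang":[0.43317,-0.45789,0.77709],"qd":[-1.81548,-5.03587,1.61067],"eef":[0.08993,0.20461,0.84031],"\u03c4":[-0.02509,-0.00736,-0.93478]}
{"k":16,"ang":[0.40581,-0.53275,0.80064],"qd":[-1.82902,-4.95329,1.5356],"eef":[0.07385,0.19743,0.84071],"\u03c4":[-0.22755,0.55814,-0.73828]}
{"k":17,"ang":[0.37841,-0.60625,0.82317],"qd":[-1.82039,-4.85415,1.47504],"eef":[0.05814,0.19154,0.84032],"\u03c4":[-0.48027,1.08932,-0.55023]}
{"k":18,"ang":[0.35134,-0.67815,0.84492],"qd":[-1.78345,-4.73793,1.43056],"eef":[0.04302,0.18698,0.83915],"\u03c4":[-0.77483,1.58181,-0.37138]}
{"k":19,"ang":[0.32505,-0.74819,0.86614],"qd":[-1.71307,-4.60453,1.40427],"eef":[0.02869,0.18374,0.83725],"\u03c4":[-1.10384,2.02995,-0.20388]}
{"k":20,"ang":[0.30007,-0.81612,0.88711],"qd":[-1.6075,-4.45529,1.3983],"eef":[0.01534,0.18179,0.83465],"\u03c4":[-1.4589,2.4279,-0.05098]}
{"k":21,"ang":[0.27691,-0.88172,0.90816],"qd":[-1.47123,-4.29427,1.41381],"eef":[0.00311,0.181,0.83139],"\u03c4":[-1.82854,2.77114,0.08374]}
{"k":22,"ang":[0.25593,-0.94488,0.9296],"qd":[-1.31694,-4.1288,1.44968],"eef":[-0.00793,0.1812,0.82755],"\u03c4":[-2.19756,3.05835,0.19756]}
{"k":23,"ang":[0.23726,-1.0056,0.9517],"qd":[-1.16421,-3.96855,1.50162],"eef":[-0.01776,0.18216,0.82318],"\u03c4":[-2.54897,3.29263,0.28979]}
{"k":24,"ang":[0.22074,-1.06402,0.97466],"qd":[-1.03432,-3.8229,1.56281],"eef":[-0.02645,0.18361,0.81838],"\u03c4":[-2.86849,3.48101,0.36214]}
{"k":25,"ang":[0.20589,-1.12041,0.99856],"qd":[-0.94347,-3.69803,1.62588],"eef":[-0.03413,0.18531,0.8132],"\u03c4":[-3.14906,3.6324,0.41775]}
{"k":26,"ang":[0.19207,-1.17509,1.02338],"qd":[-0.89871,-3.59553,1.68522],"eef":[-0.04094,0.18702,0.80773],"\u03c4":[-3.39196,3.75525,0.45974]}
{"k":27,"ang":[0.17858,-1.22839,1.04904],"qd":[-0.89855,-3.51329,1.73797],"eef":[-0.04701,0.18857,0.80202],"\u03c4":[-3.60404,3.85639,0.49016]}
{"k":28,"ang":[0.16481,-1.28058,1.07544],"qd":[-0.93625,-3.44714,1.78365],"eef":[-0.05245,0.18987,0.79612],"\u03c4":[-3.79296,3.94107,0.50987]}
{"k":29,"ang":[0.15025,-1.33187,1.10248],"qd":[-1.0032,-3.39241,1.8231],"eef":[-0.05734,0.19082,0.79007],"\u03c4":[-3.96302,4.01397,0.51895]}
{"k":30,"ang":[0.13452,-1.3824,1.13007],"qd":[-1.09058,-3.34443,1.85767],"eef":[-0.06174,0.1914,0.78389],"\u03c4":[-4.11232,4.08024,0.51711]}
{"k":31,"ang":[0.1174,-1.43222,1.15814],"qd":[-1.1897,-3.29851,1.88859],"eef":[-0.06568,0.19158,0.77759],"\u03c4":[-4.23097,4.14654,0.50399]}
{"k":32,"ang":[0.09876,-1.48133,1.18667],"qd":[-1.29155,-3.24956,1.91688],"eef":[-0.06919,0.19136,0.7712],"\u03c4":[-4.30037,4.22162,0.4792]}
{"k":33,"ang":[0.07866,-1.52964,1.2156],"qd":[-1.38616,-3.19159,1.94309],"eef":[-0.07229,0.19075,0.76472],"\u03c4":[-4.29461,4.31579,0.44245]}
{"k":34,"ang":[0.05728,-1.57695,1.24491],"qd":[-1.4625,-3.11762,1.96729],"eef":[-0.07499,0.18976,0.75817],"\u03c4":[-4.18624,4.43833,0.39364]}
{"k":35,"ang":[0.03498,-1.62298,1.27456],"qd":[-1.50917,-3.02015,1.98886],"eef":[-0.07729,0.18841,0.75155],"\u03c4":[-3.9576,4.59249,0.33305]}
{"k":36,"ang":[0.0123,-1.66732,1.30452],"qd":[-1.51647,-2.89249,2.00647],"eef":[-0.07924,0.18669,0.7449]}
{"summary": "any joint saturated: no"}


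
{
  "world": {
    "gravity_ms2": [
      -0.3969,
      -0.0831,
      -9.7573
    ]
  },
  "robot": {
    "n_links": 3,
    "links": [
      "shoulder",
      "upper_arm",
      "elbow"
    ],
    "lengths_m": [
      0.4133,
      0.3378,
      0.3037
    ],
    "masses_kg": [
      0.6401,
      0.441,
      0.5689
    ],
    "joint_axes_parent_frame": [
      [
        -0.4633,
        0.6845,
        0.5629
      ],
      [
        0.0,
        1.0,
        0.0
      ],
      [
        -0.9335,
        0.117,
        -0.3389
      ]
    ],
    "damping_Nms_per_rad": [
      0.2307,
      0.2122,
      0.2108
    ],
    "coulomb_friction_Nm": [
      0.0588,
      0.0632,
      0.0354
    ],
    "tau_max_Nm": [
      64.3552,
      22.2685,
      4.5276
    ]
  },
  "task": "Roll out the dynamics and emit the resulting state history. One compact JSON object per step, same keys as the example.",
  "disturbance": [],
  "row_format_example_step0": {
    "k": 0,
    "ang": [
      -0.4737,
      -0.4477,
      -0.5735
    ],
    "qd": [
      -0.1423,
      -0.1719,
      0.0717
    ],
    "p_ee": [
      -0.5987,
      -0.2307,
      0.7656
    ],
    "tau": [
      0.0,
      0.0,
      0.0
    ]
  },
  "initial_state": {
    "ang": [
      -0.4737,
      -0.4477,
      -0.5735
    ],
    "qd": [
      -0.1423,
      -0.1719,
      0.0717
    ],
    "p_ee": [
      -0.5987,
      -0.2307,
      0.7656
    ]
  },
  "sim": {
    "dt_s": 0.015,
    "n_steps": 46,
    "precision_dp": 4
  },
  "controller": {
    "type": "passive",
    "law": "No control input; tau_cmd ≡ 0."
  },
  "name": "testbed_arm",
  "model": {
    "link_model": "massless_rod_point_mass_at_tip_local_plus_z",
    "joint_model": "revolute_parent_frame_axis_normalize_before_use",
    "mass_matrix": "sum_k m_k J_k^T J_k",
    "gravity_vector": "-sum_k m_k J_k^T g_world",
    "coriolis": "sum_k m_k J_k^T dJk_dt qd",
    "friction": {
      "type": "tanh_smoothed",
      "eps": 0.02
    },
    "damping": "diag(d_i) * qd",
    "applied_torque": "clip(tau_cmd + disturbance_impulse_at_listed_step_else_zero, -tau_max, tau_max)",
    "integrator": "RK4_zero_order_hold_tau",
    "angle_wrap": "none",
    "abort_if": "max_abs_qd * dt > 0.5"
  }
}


{"k":1,"ang":[-0.4761,-0.4513,-0.5744],"qd":[-0.1836,-0.311,-0.1874],"p_ee":[-0.6017,-0.2302,0.7627],"tau":[0.0,0.0,0.0]}
{"k":2,"ang":[-0.4793,-0.457,-0.579],"qd":[-0.2356,-0.4352,-0.4185],"p_ee":[-0.6057,-0.2302,0.7582],"tau":[0.0,0.0,0.0]}
{"k":3,"ang":[-0.4832,-0.4643,-0.5869],"qd":[-0.2976,-0.5467,-0.6287],"p_ee":[-0.6107,-0.2306,0.752],"tau":[0.0,0.0,0.0]}
{"k":4,"ang":[-0.4882,-0.4733,-0.5978],"qd":[-0.3698,-0.6462,-0.8202],"p_ee":[-0.6166,-0.2313,0.7441],"tau":[0.0,0.0,0.0]}
{"k":5,"ang":[-0.4944,-0.4837,-0.6114],"qd":[-0.4525,-0.7338,-0.9956],"p_ee":[-0.6234,-0.2322,0.7345],"tau":[0.0,0.0,0.0]}
{"k":6,"ang":[-0.5019,-0.4953,-0.6276],"qd":[-0.5461,-0.8096,-1.1569],"p_ee":[-0.6312,-0.2334,0.7233],"tau":[0.0,0.0,0.0]}
{"k":7,"ang":[-0.5108,-0.5079,-0.6461],"qd":[-0.6511,-0.8732,-1.3062],"p_ee":[-0.6398,-0.2347,0.7104],"tau":[0.0,0.0,0.0]}
{"k":8,"ang":[-0.5215,-0.5214,-0.6667],"qd":[-0.7681,-0.9239,-1.4453],"p_ee":[-0.6491,-0.2362,0.6959],"tau":[0.0,0.0,0.0]}
{"k":9,"ang":[-0.5339,-0.5355,-0.6894],"qd":[-0.8979,-0.9608,-1.5759],"p_ee":[-0.6593,-0.2376,0.6796],"tau":[0.0,0.0,0.0]}
{"k":10,"ang":[-0.5485,-0.5501,-0.7139],"qd":[-1.0413,-0.9827,-1.6995],"p_ee":[-0.6701,-0.2389,0.6616],"tau":[0.0,0.0,0.0]}
{"k":11,"ang":[-0.5652,-0.5649,-0.7403],"qd":[-1.1991,-0.9879,-1.8173],"p_ee":[-0.6815,-0.2401,0.6418],"tau":[0.0,0.0,0.0]}
{"k":12,"ang":[-0.5845,-0.5797,-0.7684],"qd":[-1.3722,-0.9748,-1.9305],"p_ee":[-0.6935,-0.2411,0.6203],"tau":[0.0,0.0,0.0]}
{"k":13,"ang":[-0.6065,-0.5941,-0.7982],"qd":[-1.5614,-0.9413,-2.0399],"p_ee":[-0.7059,-0.2417,0.5969],"tau":[0.0,0.0,0.0]}
{"k":14,"ang":[-0.6314,-0.6078,-0.8296],"qd":[-1.7676,-0.8851,-2.1457],"p_ee":[-0.7186,-0.2418,0.5717],"tau":[0.0,0.0,0.0]}
{"k":15,"ang":[-0.6596,-0.6205,-0.8626],"qd":[-1.9914,-0.8037,-2.2479],"p_ee":[-0.7316,-0.2415,0.5447],"tau":[0.0,0.0,0.0]}
{"k":16,"ang":[-0.6913,-0.6318,-0.897],"qd":[-2.2332,-0.6943,-2.3456],"p_ee":[-0.7447,-0.2404,0.516],"tau":[0.0,0.0,0.0]}
{"k":17,"ang":[-0.7267,-0.6412,-0.9329],"qd":[-2.4933,-0.5539,-2.4374],"p_ee":[-0.7579,-0.2386,0.4854],"tau":[0.0,0.0,0.0]}
{"k":18,"ang":[-0.7662,-0.6482,-0.9701],"qd":[-2.7714,-0.3791,-2.5203],"p_ee":[-0.771,-0.2359,0.4531],"tau":[0.0,0.0,0.0]}
{"k":19,"ang":[-0.8099,-0.6524,-1.0085],"qd":[-3.067,-0.1664,-2.5904],"p_ee":[-0.7839,-0.2321,0.419],"tau":[0.0,0.0,0.0]}
{"k":20,"ang":[-0.8582,-0.653,-1.0477],"qd":[-3.3755,0.0811,-2.6427],"p_ee":[-0.7965,-0.2272,0.3834],"tau":[0.0,0.0,0.0]}
{"k":21,"ang":[-0.9112,-0.6499,-1.0876],"qd":[-3.6842,0.3436,-2.6724],"p_ee":[-0.8087,-0.2209,0.3461],"tau":[0.0,0.0,0.0]}
{"k":22,"ang":[-0.9688,-0.6425,-1.1277],"qd":[-4.0067,0.6555,-2.6678],"p_ee":[-0.8203,-0.2131,0.3073],"tau":[0.0,0.0,0.0]}
{"k":23,"ang":[-1.0314,-0.63,-1.1674],"qd":[-4.3393,1.0191,-2.6191],"p_ee":[-0.8313,-0.2037,0.2671],"tau":[0.0,0.0,0.0]}
{"k":24,"ang":[-1.099,-0.6116,-1.206],"qd":[-4.6774,1.4357,-2.5142],"p_ee":[-0.8416,-0.1926,0.2256],"tau":[0.0,0.0,0.0]}
{"k":25,"ang":[-1.1717,-0.5866,-1.2425],"qd":[-5.0154,1.9046,-2.3406],"p_ee":[-0.851,-0.1797,0.1829],"tau":[0.0,0.0,0.0]}
{"k":26,"ang":[-1.2495,-0.5542,-1.2758],"qd":[-5.3468,2.422,-2.0851],"p_ee":[-0.8595,-0.165,0.139],"tau":[0.0,0.0,0.0]}
{"k":27,"ang":[-1.3321,-0.5138,-1.3046],"qd":[-5.6646,2.98,-1.7361],"p_ee":[-0.867,-0.1484,0.0941],"tau":[0.0,0.0,0.0]}
{"k":28,"ang":[-1.4193,-0.4647,-1.3274],"qd":[-5.9618,3.5658,-1.2852],"p_ee":[-0.8734,-0.13,0.0482],"tau":[0.0,0.0,0.0]}
{"k":29,"ang":[-1.5108,-0.4067,-1.3426],"qd":[-6.2323,4.1615,-0.729],"p_ee":[-0.8785,-0.1097,0.0014],"tau":[0.0,0.0,0.0]}
{"k":30,"ang":[-1.6061,-0.3399,-1.3488],"qd":[-6.4717,4.745,-0.0706],"p_ee":[-0.8824,-0.0876,-0.0463],"tau":[0.0,0.0,0.0]}
{"k":31,"ang":[-1.7048,-0.2646,-1.3444],"qd":[-6.6763,5.2845,0.6576],"p_ee":[-0.8846,-0.0638,-0.0946],"tau":[0.0,0.0,0.0]}
{"k":32,"ang":[-1.8063,-0.1817,-1.3287],"qd":[-6.8483,5.7604,1.4556],"p_ee":[-0.8851,-0.0385,-0.1435],"tau":[0.0,0.0,0.0]}
{"k":33,"ang":[-1.9101,-0.0922,-1.3005],"qd":[-6.9906,6.1499,2.3027],"p_ee":[-0.8835,-0.0117,-0.1926],"tau":[0.0,0.0,0.0]}
{"k":34,"ang":[-2.0158,0.0023,-1.2595],"qd":[-7.1067,6.4314,3.1674],"p_ee":[-0.8796,0.0162,-0.2417],"tau":[0.0,0.0,0.0]}
{"k":35,"ang":[-2.1232,0.1001,-1.2056],"qd":[-7.1993,6.588,4.0111],"p_ee":[-0.8732,0.0451,-0.2902],"tau":[0.0,0.0,0.0]}
{"k":36,"ang":[-2.2317,0.1992,-1.1395],"qd":[-7.268,6.608,4.7871],"p_ee":[-0.8638,0.0748,-0.3376],"tau":[0.0,0.0,0.0]}
{"k":37,"ang":[-2.3411,0.2976,-1.0626],"qd":[-7.3086,6.4868,5.4386],"p_ee":[-0.8511,0.105,-0.3835],"tau":[0.0,0.0,0.0]}
{"k":38,"ang":[-2.4508,0.3931,-0.9773],"qd":[-7.3119,6.2278,5.9004],"p_ee":[-0.8346,0.1356,-0.4273],"tau":[0.0,0.0,0.0]}
{"k":39,"ang":[-2.5602,0.4838,-0.8869],"qd":[-7.2659,5.8446,6.1072],"p_ee":[-0.8139,0.1664,-0.4683],"tau":[0.0,0.0,0.0]}
{"k":40,"ang":[-2.6685,0.568,-0.7956],"qd":[-7.1607,5.362,6.012],"p_ee":[-0.7885,0.1975,-0.5063],"tau":[0.0,0.0,0.0]}
{"k":41,"ang":[-2.7747,0.6444,-0.7081],"qd":[-6.9943,4.8147,5.6086],"p_ee":[-0.7583,0.2289,-0.5408],"tau":[0.0,0.0,0.0]}
{"k":42,"ang":[-2.878,0.7123,-0.6287],"qd":[-6.7758,4.2409,4.9423],"p_ee":[-0.7233,0.2605,-0.5719],"tau":[0.0,0.0,0.0]}
{"k":43,"ang":[-2.9778,0.7716,-0.5607],"qd":[-6.5219,3.673,4.0961],"p_ee":[-0.6838,0.2925,-0.5996],"tau":[0.0,0.0,0.0]}
{"k":44,"ang":[-3.0736,0.8226,-0.5062],"qd":[-6.25,3.1313,3.1629],"p_ee":[-0.64,0.3248,-0.624],"tau":[0.0,0.0,0.0]}
{"k":45,"ang":[-3.1653,0.8657,-0.4659],"qd":[-5.9739,2.6236,2.2212],"p_ee":[-0.5926,0.3574,-0.645],"tau":[0.0,0.0,0.0]}
{"k":46,"ang":[-3.2528,0.9015,-0.4393],"qd":[-5.7018,2.1502,1.3278],"p_ee":[-0.5419,0.39,-0.6627]}


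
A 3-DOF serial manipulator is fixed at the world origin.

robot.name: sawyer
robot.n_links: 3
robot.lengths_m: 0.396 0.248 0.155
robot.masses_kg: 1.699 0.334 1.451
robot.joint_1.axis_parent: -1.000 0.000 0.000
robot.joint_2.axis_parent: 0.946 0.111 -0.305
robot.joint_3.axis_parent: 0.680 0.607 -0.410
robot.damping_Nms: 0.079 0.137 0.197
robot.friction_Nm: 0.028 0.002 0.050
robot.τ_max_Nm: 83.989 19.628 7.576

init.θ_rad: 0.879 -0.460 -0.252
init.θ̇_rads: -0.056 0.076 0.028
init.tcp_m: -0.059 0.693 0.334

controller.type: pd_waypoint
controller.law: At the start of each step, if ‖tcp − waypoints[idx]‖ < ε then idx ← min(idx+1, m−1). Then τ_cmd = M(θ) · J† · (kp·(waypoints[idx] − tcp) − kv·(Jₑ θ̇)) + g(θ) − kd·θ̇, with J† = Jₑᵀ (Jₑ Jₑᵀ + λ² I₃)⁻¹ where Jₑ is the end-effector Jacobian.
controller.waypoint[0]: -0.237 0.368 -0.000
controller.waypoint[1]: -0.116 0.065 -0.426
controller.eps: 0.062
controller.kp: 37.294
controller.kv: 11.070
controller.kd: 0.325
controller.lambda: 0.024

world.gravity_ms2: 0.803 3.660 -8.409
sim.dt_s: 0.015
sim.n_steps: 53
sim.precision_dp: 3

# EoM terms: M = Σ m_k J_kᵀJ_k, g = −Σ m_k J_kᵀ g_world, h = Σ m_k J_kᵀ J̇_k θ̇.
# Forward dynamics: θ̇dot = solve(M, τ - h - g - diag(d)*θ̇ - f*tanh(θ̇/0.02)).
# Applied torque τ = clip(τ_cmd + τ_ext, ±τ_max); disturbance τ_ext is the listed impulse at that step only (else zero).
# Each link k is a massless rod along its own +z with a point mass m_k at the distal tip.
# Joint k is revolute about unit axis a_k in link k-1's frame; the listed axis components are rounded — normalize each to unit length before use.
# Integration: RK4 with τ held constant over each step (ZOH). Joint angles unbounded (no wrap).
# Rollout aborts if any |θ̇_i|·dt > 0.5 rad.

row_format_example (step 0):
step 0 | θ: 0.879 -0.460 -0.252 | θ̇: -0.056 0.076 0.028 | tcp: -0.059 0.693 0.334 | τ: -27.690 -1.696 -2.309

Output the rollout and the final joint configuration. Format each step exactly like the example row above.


step 1 | θ: 0.871 -0.477 -0.245 | θ̇: -0.959 -2.353 0.838 | tcp: -0.060 0.691 0.333 | τ: -25.858 0.089 -2.024
step 2 | θ: 0.853 -0.522 -0.235 | θ̇: -1.505 -3.621 0.516 | tcp: -0.064 0.688 0.331 | τ: -23.111 1.064 -1.423
step 3 | θ: 0.828 -0.582 -0.230 | θ̇: -1.828 -4.345 0.164 | tcp: -0.069 0.682 0.327 | τ: -20.370 1.667 -0.928
step 4 | θ: 0.799 -0.650 -0.230 | θ̇: -1.988 -4.723 -0.075 | tcp: -0.076 0.675 0.322 | τ: -18.010 2.077 -0.564
step 5 | θ: 0.769 -0.722 -0.232 | θ̇: -2.034 -4.879 -0.193 | tcp: -0.084 0.666 0.316 | τ: -16.135 2.385 -0.311
step 6 | θ: 0.739 -0.795 -0.236 | θ̇: -1.996 -4.849 -0.330 | tcp: -0.093 0.656 0.310 | τ: -14.711 2.626 -0.095
step 7 | θ: 0.709 -0.867 -0.241 | θ̇: -1.909 -4.731 -0.424 | tcp: -0.102 0.645 0.303 | τ: -13.677 2.836 0.069
step 8 | θ: 0.682 -0.937 -0.248 | θ̇: -1.793 -4.566 -0.478 | tcp: -0.111 0.634 0.295 | τ: -12.948 3.026 0.188
step 9 | θ: 0.656 -1.004 -0.256 | θ̇: -1.661 -4.378 -0.503 | tcp: -0.120 0.623 0.288 | τ: -12.445 3.195 0.271
step 10 | θ: 0.632 -1.068 -0.263 | θ̇: -1.521 -4.179 -0.507 | tcp: -0.128 0.611 0.280 | τ: -12.108 3.344 0.325
step 11 | θ: 0.610 -1.129 -0.271 | θ̇: -1.379 -3.978 -0.498 | tcp: -0.137 0.599 0.271 | τ: -11.890 3.470 0.356
step 12 | θ: 0.591 -1.187 -0.278 | θ̇: -1.238 -3.778 -0.478 | tcp: -0.144 0.588 0.263 | τ: -11.756 3.571 0.368
step 13 | θ: 0.573 -1.242 -0.285 | θ̇: -1.099 -3.583 -0.453 | tcp: -0.152 0.576 0.254 | τ: -11.683 3.646 0.364
step 14 | θ: 0.558 -1.295 -0.292 | θ̇: -0.965 -3.394 -0.424 | tcp: -0.159 0.565 0.246 | τ: -11.650 3.696 0.346
step 15 | θ: 0.544 -1.344 -0.298 | θ̇: -0.836 -3.211 -0.393 | tcp: -0.165 0.554 0.237 | τ: -11.644 3.720 0.317
step 16 | θ: 0.532 -1.391 -0.304 | θ̇: -0.714 -3.035 -0.361 | tcp: -0.171 0.544 0.228 | τ: -11.658 3.720 0.280
step 17 | θ: 0.523 -1.435 -0.309 | θ̇: -0.598 -2.866 -0.329 | tcp: -0.177 0.534 0.220 | τ: -11.683 3.696 0.235
step 18 | θ: 0.514 -1.477 -0.314 | θ̇: -0.489 -2.704 -0.298 | tcp: -0.182 0.524 0.211 | τ: -11.715 3.652 0.184
step 19 | θ: 0.508 -1.516 -0.318 | θ̇: -0.386 -2.549 -0.267 | tcp: -0.187 0.515 0.203 | τ: -11.751 3.587 0.129
step 20 | θ: 0.503 -1.553 -0.322 | θ̇: -0.291 -2.400 -0.238 | tcp: -0.191 0.506 0.194 | τ: -11.789 3.505 0.070
step 21 | θ: 0.499 -1.588 -0.325 | θ̇: -0.202 -2.257 -0.211 | tcp: -0.195 0.497 0.186 | τ: -11.827 3.408 0.009
step 22 | θ: 0.497 -1.621 -0.328 | θ̇: -0.121 -2.121 -0.185 | tcp: -0.199 0.489 0.178 | τ: -11.864 3.298 -0.054
step 23 | θ: 0.496 -1.652 -0.331 | θ̇: -0.046 -1.991 -0.161 | tcp: -0.203 0.482 0.170 | τ: -11.901 3.176 -0.117
step 24 | θ: 0.495 -1.681 -0.333 | θ̇: 0.021 -1.868 -0.137 | tcp: -0.206 0.475 0.163 | τ: -11.932 3.045 -0.181
step 25 | θ: 0.496 -1.708 -0.335 | θ̇: 0.081 -1.752 -0.113 | tcp: -0.209 0.468 0.155 | τ: -11.956 2.907 -0.245
step 26 | θ: 0.498 -1.734 -0.337 | θ̇: 0.136 -1.641 -0.093 | tcp: -0.211 0.461 0.148 | τ: -11.978 2.763 -0.306
step 27 | θ: 0.500 -1.757 -0.338 | θ̇: 0.184 -1.535 -0.076 | tcp: -0.214 0.455 0.141 | τ: -11.999 2.615 -0.366
step 28 | θ: 0.503 -1.780 -0.339 | θ̇: 0.227 -1.435 -0.061 | tcp: -0.216 0.450 0.134 | τ: -12.018 2.465 -0.424
step 29 | θ: 0.507 -1.800 -0.340 | θ̇: 0.264 -1.339 -0.047 | tcp: -0.218 0.445 0.128 | τ: -12.035 2.313 -0.480
step 30 | θ: 0.511 -1.820 -0.341 | θ̇: 0.297 -1.249 -0.036 | tcp: -0.220 0.440 0.122 | τ: -12.051 2.161 -0.534
step 31 | θ: 0.516 -1.838 -0.341 | θ̇: 0.325 -1.164 -0.027 | tcp: -0.221 0.435 0.116 | τ: -12.064 2.010 -0.585
step 32 | θ: 0.521 -1.855 -0.341 | θ̇: 0.348 -1.082 -0.022 | tcp: -0.223 0.431 0.110 | τ: -12.076 1.861 -0.633
step 33 | θ: 0.526 -1.871 -0.342 | θ̇: 0.368 -1.006 -0.018 | tcp: -0.224 0.427 0.105 | τ: -12.085 1.715 -0.678
step 34 | θ: 0.532 -1.885 -0.342 | θ̇: 0.383 -0.934 -0.015 | tcp: -0.226 0.423 0.099 | τ: -12.091 1.572 -0.720
step 35 | θ: 0.538 -1.899 -0.342 | θ̇: 0.395 -0.867 -0.013 | tcp: -0.227 0.419 0.094 | τ: -12.096 1.432 -0.761
step 36 | θ: 0.544 -1.911 -0.342 | θ̇: 0.404 -0.804 -0.011 | tcp: -0.228 0.416 0.089 | τ: -12.098 1.297 -0.799
step 37 | θ: 0.550 -1.923 -0.343 | θ̇: 0.410 -0.746 -0.010 | tcp: -0.229 0.413 0.085 | τ: -12.098 1.167 -0.835
step 38 | θ: 0.556 -1.934 -0.343 | θ̇: 0.413 -0.691 -0.010 | tcp: -0.230 0.410 0.080 | τ: -12.095 1.041 -0.869
step 39 | θ: 0.562 -1.944 -0.343 | θ̇: 0.413 -0.639 -0.013 | tcp: -0.230 0.407 0.076 | τ: -12.090 0.921 -0.899
step 40 | θ: 0.568 -1.953 -0.343 | θ̇: 0.412 -0.591 -0.014 | tcp: -0.231 0.405 0.072 | τ: -12.082 0.805 -0.928
step 41 | θ: 0.574 -1.961 -0.343 | θ̇: 0.408 -0.548 -0.013 | tcp: -0.232 0.402 0.068 | τ: -12.073 0.695 -0.956
step 42 | θ: 0.581 -1.969 -0.343 | θ̇: 0.402 -0.507 -0.011 | tcp: -0.232 0.400 0.064 | τ: -12.062 0.590 -0.983
step 43 | θ: 0.587 -1.977 -0.343 | θ̇: 0.395 -0.470 -0.009 | tcp: -0.233 0.398 0.061 | τ: -12.049 0.490 -1.008
step 44 | θ: 0.592 -1.984 -0.343 | θ̇: 0.387 -0.436 -0.008 | tcp: -0.234 0.396 0.057 | τ: -12.034 0.394 -1.031
step 45 | θ: 0.598 -1.990 -0.343 | θ̇: 0.378 -0.404 -0.007 | tcp: -0.234 0.394 0.054 | τ: -2.167 -9.225 -1.702
step 46 | θ: 0.604 -2.003 -0.332 | θ̇: 0.467 -1.355 1.382 | tcp: -0.234 0.391 0.050 | τ: -3.635 -7.363 -1.989
step 47 | θ: 0.613 -2.027 -0.310 | θ̇: 0.642 -1.831 1.602 | tcp: -0.234 0.386 0.042 | τ: -4.470 -5.939 -1.820
step 48 | θ: 0.624 -2.057 -0.286 | θ̇: 0.840 -2.118 1.580 | tcp: -0.235 0.379 0.033 | τ: -5.032 -4.807 -1.592
step 49 | θ: 0.638 -2.090 -0.263 | θ̇: 1.048 -2.294 1.518 | tcp: -0.235 0.371 0.024 | τ: -5.437 -3.911 -1.388
step 50 | θ: 0.655 -2.125 -0.240 | θ̇: 1.262 -2.388 1.460 | tcp: -0.236 0.361 0.013 | τ: -5.739 -3.220 -1.226
step 51 | θ: 0.676 -2.161 -0.219 | θ̇: 1.481 -2.414 1.410 | tcp: -0.236 0.350 0.002 | τ: -5.973 -2.707 -1.102
step 52 | θ: 0.700 -2.197 -0.198 | θ̇: 1.700 -2.385 1.367 | tcp: -0.237 0.339 -0.010 | τ: -6.165 -2.350 -1.014
step 53 | θ: 0.727 -2.232 -0.178 | θ̇: 1.918 -2.309 1.328 | tcp: -0.237 0.328 -0.022
final θ (rad): 0.727 -2.232 -0.178
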